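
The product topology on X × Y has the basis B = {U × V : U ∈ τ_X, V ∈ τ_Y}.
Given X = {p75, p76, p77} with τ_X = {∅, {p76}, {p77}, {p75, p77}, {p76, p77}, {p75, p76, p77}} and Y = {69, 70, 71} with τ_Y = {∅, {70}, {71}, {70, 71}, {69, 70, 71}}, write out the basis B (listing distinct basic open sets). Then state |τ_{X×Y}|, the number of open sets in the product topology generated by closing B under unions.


Basis B = {∅ × ∅, {p76} × {70}, {p76} × {71}, {p77} × {70}, {p77} × {71}, {p75, p77} × {70}, {p75, p77} × {71}, {p76} × {70, 71}, {p76, p77} × {70}, {p76, p77} × {71}, {p77} × {70, 71}, {p75, p76, p77} × {70}, {p75, p76, p77} × {71}, {p76} × {69, 70, 71}, {p77} × {69, 70, 71}, {p75, p77} × {70, 71}, {p76, p77} × {70, 71}, {p75, p77} × {69, 70, 71}, {p75, p76, p77} × {70, 71}, {p76, p77} × {69, 70, 71}, {p75, p76, p77} × {69, 70, 71}}; |τ_{X×Y}| = 70.

Enumerate products U × V with U ∈ τ_X, V ∈ τ_Y (deduplicated):
  ∅ × ∅ = {} (∅)
  {p76} × {70} = {(p76,70)}
  {p76} × {71} = {(p76,71)}
  {p77} × {70} = {(p77,70)}
  {p77} × {71} = {(p77,71)}
  {p75, p77} × {70} = {(p75,70), (p77,70)}
  {p75, p77} × {71} = {(p75,71), (p77,71)}
  {p76} × {70, 71} = {(p76,70), (p76,71)}
  {p76, p77} × {70} = {(p76,70), (p77,70)}
  {p76, p77} × {71} = {(p76,71), (p77,71)}
  {p77} × {70, 71} = {(p77,70), (p77,71)}
  {p75, p76, p77} × {70} = {(p75,70), (p76,70), (p77,70)}
  {p75, p76, p77} × {71} = {(p75,71), (p76,71), (p77,71)}
  {p76} × {69, 70, 71} = {(p76,69), (p76,70), (p76,71)}
  {p77} × {69, 70, 71} = {(p77,69), (p77,70), (p77,71)}
  {p75, p77} × {70, 71} = {(p75,70), (p75,71), (p77,70), (p77,71)}
  {p76, p77} × {70, 71} = {(p76,70), (p76,71), (p77,70), (p77,71)}
  {p75, p77} × {69, 70, 71} = {(p75,69), (p75,70), (p75,71), (p77,69), (p77,70), (p77,71)}
  {p75, p76, p77} × {70, 71} = {(p75,70), (p75,71), (p76,70), (p76,71), (p77,70), (p77,71)}
  {p76, p77} × {69, 70, 71} = {(p76,69), (p76,70), (p76,71), (p77,69), (p77,70), (p77,71)}
  {p75, p76, p77} × {69, 70, 71} = {(p75,69), (p75,70), (p75,71), (p76,69), (p76,70), (p76,71), (p77,69), (p77,70), (p77,71)}
These 21 distinct sets form the basis B.
Close under arbitrary unions to get τ_{X×Y}; counting gives |τ_{X×Y}| = 70.


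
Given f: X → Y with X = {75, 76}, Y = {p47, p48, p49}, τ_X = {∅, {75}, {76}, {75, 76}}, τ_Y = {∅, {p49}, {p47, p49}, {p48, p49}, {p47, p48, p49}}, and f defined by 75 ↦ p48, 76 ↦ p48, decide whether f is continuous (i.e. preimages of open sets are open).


f IS continuous.

Compute f^{-1}(U) for each U ∈ τ_Y:
  U = ∅: f^{-1}(U) = ∅ ∈ τ_X ✓.
  U = {p49}: f^{-1}(U) = ∅ ∈ τ_X ✓.
  U = {p47, p49}: f^{-1}(U) = ∅ ∈ τ_X ✓.
  U = {p48, p49}: f^{-1}(U) = {75, 76} ∈ τ_X ✓.
  U = {p47, p48, p49}: f^{-1}(U) = {75, 76} ∈ τ_X ✓.
Every preimage lies in τ_X, so f IS continuous.


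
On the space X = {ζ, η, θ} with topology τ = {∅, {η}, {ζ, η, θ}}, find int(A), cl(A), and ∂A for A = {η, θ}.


int(A) = {η}, cl(A) = {ζ, η, θ}, ∂A = {ζ, θ}.

Closed sets in (X, τ) are complements of opens:
  closed(X, τ) = {∅, {ζ, θ}, {ζ, η, θ}}.
int(A) = ⋃ {U ∈ τ : U ⊆ A}. Opens contained in A: ∅, {η}.
Taking the union of these: int(A) = {η}.
cl(A) = ⋂ {C closed : A ⊆ C}. Closed sets containing A: {ζ, η, θ}.
Intersecting these: cl(A) = {ζ, η, θ}.
∂A = cl(A) ∖ int(A) = {ζ, η, θ} ∖ {η} = {ζ, θ}.


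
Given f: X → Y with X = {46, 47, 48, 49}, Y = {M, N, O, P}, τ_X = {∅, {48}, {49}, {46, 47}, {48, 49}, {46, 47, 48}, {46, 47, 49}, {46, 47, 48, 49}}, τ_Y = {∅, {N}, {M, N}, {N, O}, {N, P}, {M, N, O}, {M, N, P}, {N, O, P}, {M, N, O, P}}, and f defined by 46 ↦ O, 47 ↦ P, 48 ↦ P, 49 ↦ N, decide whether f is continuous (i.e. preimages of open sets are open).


f is NOT continuous.

Compute f^{-1}(U) for each U ∈ τ_Y:
  U = ∅: f^{-1}(U) = ∅ ∈ τ_X ✓.
  U = {N}: f^{-1}(U) = {49} ∈ τ_X ✓.
  U = {M, N}: f^{-1}(U) = {49} ∈ τ_X ✓.
  U = {N, O}: f^{-1}(U) = {46, 49} ∉ τ_X ✗.
  U = {N, P}: f^{-1}(U) = {47, 48, 49} ∉ τ_X ✗.
  U = {M, N, O}: f^{-1}(U) = {46, 49} ∉ τ_X ✗.
  U = {M, N, P}: f^{-1}(U) = {47, 48, 49} ∉ τ_X ✗.
  U = {N, O, P}: f^{-1}(U) = {46, 47, 48, 49} ∈ τ_X ✓.
  U = {M, N, O, P}: f^{-1}(U) = {46, 47, 48, 49} ∈ τ_X ✓.
Found U = {N, O} with f^{-1}(U) = {46, 49} not in τ_X. Therefore f is NOT continuous.


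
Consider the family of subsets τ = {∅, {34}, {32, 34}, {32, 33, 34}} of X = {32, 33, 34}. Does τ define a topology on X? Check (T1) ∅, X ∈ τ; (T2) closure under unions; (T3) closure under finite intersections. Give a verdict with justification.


τ IS a topology on X.

Axiom (T1): ∅ ∈ τ? Yes; X ∈ τ? Yes.
Axiom (T2/T3): check pairwise unions and intersections of members of τ.
All pairwise intersections and unions checked — each lies in τ. Therefore τ satisfies (T1), (T2), (T3): it IS a topology on X.


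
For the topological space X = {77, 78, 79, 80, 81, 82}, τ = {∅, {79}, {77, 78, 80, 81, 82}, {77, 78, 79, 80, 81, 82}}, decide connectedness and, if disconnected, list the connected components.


(X, τ) is disconnected; components = [{79}, {77, 78, 80, 81, 82}].

Find clopen sets (U ∈ τ with X ∖ U ∈ τ):
  U = ∅, X ∖ U = {77, 78, 79, 80, 81, 82} — both open, so U is clopen.
  U = {79}, X ∖ U = {77, 78, 80, 81, 82} — both open, so U is clopen.
  U = {77, 78, 80, 81, 82}, X ∖ U = {79} — both open, so U is clopen.
  U = {77, 78, 79, 80, 81, 82}, X ∖ U = ∅ — both open, so U is clopen.
Nontrivial clopen(s) exist: e.g. {77, 78, 80, 81, 82}. So (X, τ) is disconnected.
Compute connected components by grouping points that agree on all clopens:
  component: {79}
  component: {77, 78, 80, 81, 82}


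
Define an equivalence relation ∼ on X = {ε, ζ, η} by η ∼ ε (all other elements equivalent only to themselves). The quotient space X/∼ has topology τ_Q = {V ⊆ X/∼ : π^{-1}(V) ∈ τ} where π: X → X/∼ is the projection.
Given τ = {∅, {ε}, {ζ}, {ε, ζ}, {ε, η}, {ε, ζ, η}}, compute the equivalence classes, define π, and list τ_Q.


X/∼ = {[ε=η], [ζ]}; |τ_Q| = 4.

Equivalence classes: [ε=η], [ζ].
Quotient map π: X → X/∼ sends ε ↦ [ε=η], ζ ↦ [ζ], η ↦ [ε=η].
For each subset V ⊆ X/∼, compute π^{-1}(V) ⊆ X and check whether π^{-1}(V) ∈ τ. V is open in τ_Q iff π^{-1}(V) ∈ τ.
  V = {}: π^{-1}(V) = ∅ ∈ τ ✓.
  V = {[ε=η]}: π^{-1}(V) = {ε, η} ∈ τ ✓.
  V = {[ζ]}: π^{-1}(V) = {ζ} ∈ τ ✓.
  V = {[ε=η], [ζ]}: π^{-1}(V) = {ε, ζ, η} ∈ τ ✓.
Open sets in the quotient: τ_Q = {{}, {[ε=η]}, {[ζ]}, {[ε=η], [ζ]}} (4 elements).


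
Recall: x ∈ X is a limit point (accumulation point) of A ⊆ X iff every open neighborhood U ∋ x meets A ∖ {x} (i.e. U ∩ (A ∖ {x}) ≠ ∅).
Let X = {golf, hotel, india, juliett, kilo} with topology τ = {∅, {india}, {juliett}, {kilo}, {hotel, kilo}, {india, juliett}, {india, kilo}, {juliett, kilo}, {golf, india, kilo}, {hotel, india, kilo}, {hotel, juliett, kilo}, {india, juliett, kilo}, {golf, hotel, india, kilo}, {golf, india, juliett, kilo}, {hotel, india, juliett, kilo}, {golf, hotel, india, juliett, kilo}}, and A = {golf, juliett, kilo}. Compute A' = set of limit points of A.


A' = {golf, hotel}

For each x ∈ X, list the open sets U ∈ τ with x ∈ U, then check whether U ∩ (A ∖ {x}) ≠ ∅ for every such U.
  x = golf: opens ∋ x are {golf, india, kilo}, {golf, hotel, india, kilo}, {golf, india, juliett, kilo}, {golf, hotel, india, juliett, kilo}; each meets A ∖ {golf}, so x IS a limit point.
  x = hotel: opens ∋ x are {hotel, kilo}, {hotel, india, kilo}, {hotel, juliett, kilo}, {golf, hotel, india, kilo}, {hotel, india, juliett, kilo}, {golf, hotel, india, juliett, kilo}; each meets A ∖ {hotel}, so x IS a limit point.
  x = india: open {india} ∋ x has {india} ∩ (A ∖ {india}) = ∅, so x is NOT a limit point.
  x = juliett: open {juliett} ∋ x has {juliett} ∩ (A ∖ {juliett}) = ∅, so x is NOT a limit point.
  x = kilo: open {kilo} ∋ x has {kilo} ∩ (A ∖ {kilo}) = ∅, so x is NOT a limit point.
Collecting: A' = {golf, hotel}.


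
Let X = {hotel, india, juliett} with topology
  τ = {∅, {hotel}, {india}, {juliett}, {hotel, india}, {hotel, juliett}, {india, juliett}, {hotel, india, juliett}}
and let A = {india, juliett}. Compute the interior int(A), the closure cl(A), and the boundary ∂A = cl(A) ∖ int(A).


int(A) = {india, juliett}, cl(A) = {india, juliett}, ∂A = ∅.

Closed sets in (X, τ) are complements of opens:
  closed(X, τ) = {∅, {hotel}, {india}, {juliett}, {hotel, india}, {hotel, juliett}, {india, juliett}, {hotel, india, juliett}}.
int(A) = ⋃ {U ∈ τ : U ⊆ A}. Opens contained in A: ∅, {india}, {juliett}, {india, juliett}.
Taking the union of these: int(A) = {india, juliett}.
cl(A) = ⋂ {C closed : A ⊆ C}. Closed sets containing A: {india, juliett}, {hotel, india, juliett}.
Intersecting these: cl(A) = {india, juliett}.
∂A = cl(A) ∖ int(A) = {india, juliett} ∖ {india, juliett} = ∅.


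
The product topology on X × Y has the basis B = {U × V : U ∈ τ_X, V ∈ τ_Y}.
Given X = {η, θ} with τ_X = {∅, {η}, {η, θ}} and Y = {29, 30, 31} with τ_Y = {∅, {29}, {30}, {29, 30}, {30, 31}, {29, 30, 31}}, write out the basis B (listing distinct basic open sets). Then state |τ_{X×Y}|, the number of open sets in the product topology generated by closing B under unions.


Basis B = {∅ × ∅, {η} × {29}, {η} × {30}, {η} × {29, 30}, {η, θ} × {29}, {η} × {30, 31}, {η, θ} × {30}, {η} × {29, 30, 31}, {η, θ} × {29, 30}, {η, θ} × {30, 31}, {η, θ} × {29, 30, 31}}; |τ_{X×Y}| = 18.

Enumerate products U × V with U ∈ τ_X, V ∈ τ_Y (deduplicated):
  ∅ × ∅ = {} (∅)
  {η} × {29} = {(η,29)}
  {η} × {30} = {(η,30)}
  {η} × {29, 30} = {(η,29), (η,30)}
  {η, θ} × {29} = {(η,29), (θ,29)}
  {η} × {30, 31} = {(η,30), (η,31)}
  {η, θ} × {30} = {(η,30), (θ,30)}
  {η} × {29, 30, 31} = {(η,29), (η,30), (η,31)}
  {η, θ} × {29, 30} = {(η,29), (η,30), (θ,29), (θ,30)}
  {η, θ} × {30, 31} = {(η,30), (η,31), (θ,30), (θ,31)}
  {η, θ} × {29, 30, 31} = {(η,29), (η,30), (η,31), (θ,29), (θ,30), (θ,31)}
These 11 distinct sets form the basis B.
Close under arbitrary unions to get τ_{X×Y}; counting gives |τ_{X×Y}| = 18.


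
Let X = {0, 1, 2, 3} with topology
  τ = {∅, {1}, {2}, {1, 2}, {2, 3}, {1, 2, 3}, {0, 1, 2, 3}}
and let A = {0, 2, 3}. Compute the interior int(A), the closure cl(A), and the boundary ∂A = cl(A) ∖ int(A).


int(A) = {2, 3}, cl(A) = {0, 2, 3}, ∂A = {0}.

Closed sets in (X, τ) are complements of opens:
  closed(X, τ) = {∅, {0}, {0, 1}, {0, 3}, {0, 1, 3}, {0, 2, 3}, {0, 1, 2, 3}}.
int(A) = ⋃ {U ∈ τ : U ⊆ A}. Opens contained in A: ∅, {2}, {2, 3}.
Taking the union of these: int(A) = {2, 3}.
cl(A) = ⋂ {C closed : A ⊆ C}. Closed sets containing A: {0, 2, 3}, {0, 1, 2, 3}.
Intersecting these: cl(A) = {0, 2, 3}.
∂A = cl(A) ∖ int(A) = {0, 2, 3} ∖ {2, 3} = {0}.


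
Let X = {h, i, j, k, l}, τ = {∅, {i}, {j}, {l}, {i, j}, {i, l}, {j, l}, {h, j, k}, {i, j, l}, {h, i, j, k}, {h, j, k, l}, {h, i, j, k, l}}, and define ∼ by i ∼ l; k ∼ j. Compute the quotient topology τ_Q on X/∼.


X/∼ = {[h], [i=l], [j=k]}; |τ_Q| = 4.

Equivalence classes: [h], [i=l], [j=k].
Quotient map π: X → X/∼ sends h ↦ [h], i ↦ [i=l], j ↦ [j=k], k ↦ [j=k], l ↦ [i=l].
For each subset V ⊆ X/∼, compute π^{-1}(V) ⊆ X and check whether π^{-1}(V) ∈ τ. V is open in τ_Q iff π^{-1}(V) ∈ τ.
  V = {}: π^{-1}(V) = ∅ ∈ τ ✓.
  V = {[h]}: π^{-1}(V) = {h} ∉ τ ✗.
  V = {[i=l]}: π^{-1}(V) = {i, l} ∈ τ ✓.
  V = {[h], [i=l]}: π^{-1}(V) = {h, i, l} ∉ τ ✗.
  V = {[j=k]}: π^{-1}(V) = {j, k} ∉ τ ✗.
  V = {[h], [j=k]}: π^{-1}(V) = {h, j, k} ∈ τ ✓.
  V = {[i=l], [j=k]}: π^{-1}(V) = {i, j, k, l} ∉ τ ✗.
  V = {[h], [i=l], [j=k]}: π^{-1}(V) = {h, i, j, k, l} ∈ τ ✓.
Open sets in the quotient: τ_Q = {{}, {[i=l]}, {[h], [j=k]}, {[h], [i=l], [j=k]}} (4 elements).


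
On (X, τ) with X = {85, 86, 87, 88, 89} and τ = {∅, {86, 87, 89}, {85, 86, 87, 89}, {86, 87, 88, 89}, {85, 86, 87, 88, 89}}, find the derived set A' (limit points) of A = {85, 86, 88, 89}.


A' = {85, 86, 87, 88, 89}

For each x ∈ X, list the open sets U ∈ τ with x ∈ U, then check whether U ∩ (A ∖ {x}) ≠ ∅ for every such U.
  x = 85: opens ∋ x are {85, 86, 87, 89}, {85, 86, 87, 88, 89}; each meets A ∖ {85}, so x IS a limit point.
  x = 86: opens ∋ x are {86, 87, 89}, {85, 86, 87, 89}, {86, 87, 88, 89}, {85, 86, 87, 88, 89}; each meets A ∖ {86}, so x IS a limit point.
  x = 87: opens ∋ x are {86, 87, 89}, {85, 86, 87, 89}, {86, 87, 88, 89}, {85, 86, 87, 88, 89}; each meets A ∖ {87}, so x IS a limit point.
  x = 88: opens ∋ x are {86, 87, 88, 89}, {85, 86, 87, 88, 89}; each meets A ∖ {88}, so x IS a limit point.
  x = 89: opens ∋ x are {86, 87, 89}, {85, 86, 87, 89}, {86, 87, 88, 89}, {85, 86, 87, 88, 89}; each meets A ∖ {89}, so x IS a limit point.
Collecting: A' = {85, 86, 87, 88, 89}.


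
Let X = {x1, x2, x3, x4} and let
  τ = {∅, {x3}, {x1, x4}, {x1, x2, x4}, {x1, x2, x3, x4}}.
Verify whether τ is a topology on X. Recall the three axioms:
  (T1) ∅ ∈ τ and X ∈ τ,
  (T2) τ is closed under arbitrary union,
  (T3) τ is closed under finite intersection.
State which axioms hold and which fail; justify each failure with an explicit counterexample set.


τ is NOT a topology on X.

Axiom (T1): ∅ ∈ τ? Yes; X ∈ τ? Yes.
Axiom (T2/T3): check pairwise unions and intersections of members of τ.
Counterexample for (T2): {x3} ∪ {x1, x4} = {x1, x3, x4} ∉ τ. Therefore τ is NOT a topology.


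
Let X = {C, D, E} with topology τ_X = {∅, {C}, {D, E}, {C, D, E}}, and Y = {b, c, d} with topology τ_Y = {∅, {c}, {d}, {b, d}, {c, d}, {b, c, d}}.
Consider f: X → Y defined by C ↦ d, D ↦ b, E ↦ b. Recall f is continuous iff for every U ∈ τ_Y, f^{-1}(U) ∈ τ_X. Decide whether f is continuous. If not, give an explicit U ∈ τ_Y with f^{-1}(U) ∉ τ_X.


f IS continuous.

Compute f^{-1}(U) for each U ∈ τ_Y:
  U = ∅: f^{-1}(U) = ∅ ∈ τ_X ✓.
  U = {c}: f^{-1}(U) = ∅ ∈ τ_X ✓.
  U = {d}: f^{-1}(U) = {C} ∈ τ_X ✓.
  U = {b, d}: f^{-1}(U) = {C, D, E} ∈ τ_X ✓.
  U = {c, d}: f^{-1}(U) = {C} ∈ τ_X ✓.
  U = {b, c, d}: f^{-1}(U) = {C, D, E} ∈ τ_X ✓.
Every preimage lies in τ_X, so f IS continuous.


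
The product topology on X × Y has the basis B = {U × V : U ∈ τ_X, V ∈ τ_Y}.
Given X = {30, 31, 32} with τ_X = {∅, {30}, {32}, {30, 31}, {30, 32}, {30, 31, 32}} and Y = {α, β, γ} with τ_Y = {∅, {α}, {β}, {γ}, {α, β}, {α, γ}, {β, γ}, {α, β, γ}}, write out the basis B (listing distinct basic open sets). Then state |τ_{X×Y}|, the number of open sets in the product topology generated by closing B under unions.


Basis B = {∅ × ∅, {30} × {α}, {30} × {β}, {30} × {γ}, {32} × {α}, {32} × {β}, {32} × {γ}, {30} × {α, β}, {30} × {α, γ}, {30, 31} × {α}, {30, 32} × {α}, {30} × {β, γ}, {30, 31} × {β}, {30, 32} × {β}, {30, 31} × {γ}, {30, 32} × {γ}, {32} × {α, β}, {32} × {α, γ}, {32} × {β, γ}, {30} × {α, β, γ}, {30, 31, 32} × {α}, {30, 31, 32} × {β}, {30, 31, 32} × {γ}, {32} × {α, β, γ}, {30, 31} × {α, β}, {30, 32} × {α, β}, {30, 31} × {α, γ}, {30, 32} × {α, γ}, {30, 31} × {β, γ}, {30, 32} × {β, γ}, {30, 31} × {α, β, γ}, {30, 32} × {α, β, γ}, {30, 31, 32} × {α, β}, {30, 31, 32} × {α, γ}, {30, 31, 32} × {β, γ}, {30, 31, 32} × {α, β, γ}}; |τ_{X×Y}| = 216.

Enumerate products U × V with U ∈ τ_X, V ∈ τ_Y (deduplicated):
  ∅ × ∅ = {} (∅)
  {30} × {α} = {(30,α)}
  {30} × {β} = {(30,β)}
  {30} × {γ} = {(30,γ)}
  {32} × {α} = {(32,α)}
  {32} × {β} = {(32,β)}
  {32} × {γ} = {(32,γ)}
  {30} × {α, β} = {(30,α), (30,β)}
  {30} × {α, γ} = {(30,α), (30,γ)}
  {30, 31} × {α} = {(30,α), (31,α)}
  {30, 32} × {α} = {(30,α), (32,α)}
  {30} × {β, γ} = {(30,β), (30,γ)}
  {30, 31} × {β} = {(30,β), (31,β)}
  {30, 32} × {β} = {(30,β), (32,β)}
  {30, 31} × {γ} = {(30,γ), (31,γ)}
  {30, 32} × {γ} = {(30,γ), (32,γ)}
  {32} × {α, β} = {(32,α), (32,β)}
  {32} × {α, γ} = {(32,α), (32,γ)}
  {32} × {β, γ} = {(32,β), (32,γ)}
  {30} × {α, β, γ} = {(30,α), (30,β), (30,γ)}
  {30, 31, 32} × {α} = {(30,α), (31,α), (32,α)}
  {30, 31, 32} × {β} = {(30,β), (31,β), (32,β)}
  {30, 31, 32} × {γ} = {(30,γ), (31,γ), (32,γ)}
  {32} × {α, β, γ} = {(32,α), (32,β), (32,γ)}
  {30, 31} × {α, β} = {(30,α), (30,β), (31,α), (31,β)}
  {30, 32} × {α, β} = {(30,α), (30,β), (32,α), (32,β)}
  {30, 31} × {α, γ} = {(30,α), (30,γ), (31,α), (31,γ)}
  {30, 32} × {α, γ} = {(30,α), (30,γ), (32,α), (32,γ)}
  {30, 31} × {β, γ} = {(30,β), (30,γ), (31,β), (31,γ)}
  {30, 32} × {β, γ} = {(30,β), (30,γ), (32,β), (32,γ)}
  {30, 31} × {α, β, γ} = {(30,α), (30,β), (30,γ), (31,α), (31,β), (31,γ)}
  {30, 32} × {α, β, γ} = {(30,α), (30,β), (30,γ), (32,α), (32,β), (32,γ)}
  {30, 31, 32} × {α, β} = {(30,α), (30,β), (31,α), (31,β), (32,α), (32,β)}
  {30, 31, 32} × {α, γ} = {(30,α), (30,γ), (31,α), (31,γ), (32,α), (32,γ)}
  {30, 31, 32} × {β, γ} = {(30,β), (30,γ), (31,β), (31,γ), (32,β), (32,γ)}
  {30, 31, 32} × {α, β, γ} = {(30,α), (30,β), (30,γ), (31,α), (31,β), (31,γ), (32,α), (32,β), (32,γ)}
These 36 distinct sets form the basis B.
Close under arbitrary unions to get τ_{X×Y}; counting gives |τ_{X×Y}| = 216.


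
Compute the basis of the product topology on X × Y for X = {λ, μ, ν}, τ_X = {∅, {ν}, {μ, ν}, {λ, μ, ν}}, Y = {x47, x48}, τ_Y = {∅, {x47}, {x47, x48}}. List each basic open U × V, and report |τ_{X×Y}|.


Basis B = {∅ × ∅, {ν} × {x47}, {μ, ν} × {x47}, {ν} × {x47, x48}, {λ, μ, ν} × {x47}, {μ, ν} × {x47, x48}, {λ, μ, ν} × {x47, x48}}; |τ_{X×Y}| = 10.

Enumerate products U × V with U ∈ τ_X, V ∈ τ_Y (deduplicated):
  ∅ × ∅ = {} (∅)
  {ν} × {x47} = {(ν,x47)}
  {μ, ν} × {x47} = {(μ,x47), (ν,x47)}
  {ν} × {x47, x48} = {(ν,x47), (ν,x48)}
  {λ, μ, ν} × {x47} = {(λ,x47), (μ,x47), (ν,x47)}
  {μ, ν} × {x47, x48} = {(μ,x47), (μ,x48), (ν,x47), (ν,x48)}
  {λ, μ, ν} × {x47, x48} = {(λ,x47), (λ,x48), (μ,x47), (μ,x48), (ν,x47), (ν,x48)}
These 7 distinct sets form the basis B.
Close under arbitrary unions to get τ_{X×Y}; counting gives |τ_{X×Y}| = 10.


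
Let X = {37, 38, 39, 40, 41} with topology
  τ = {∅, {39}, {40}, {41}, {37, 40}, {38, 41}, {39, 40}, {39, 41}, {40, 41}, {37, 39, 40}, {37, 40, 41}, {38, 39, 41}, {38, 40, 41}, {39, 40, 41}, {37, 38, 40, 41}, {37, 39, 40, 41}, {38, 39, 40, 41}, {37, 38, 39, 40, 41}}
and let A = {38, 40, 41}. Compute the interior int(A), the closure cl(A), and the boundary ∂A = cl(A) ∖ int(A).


int(A) = {38, 40, 41}, cl(A) = {37, 38, 40, 41}, ∂A = {37}.

Closed sets in (X, τ) are complements of opens:
  closed(X, τ) = {∅, {37}, {38}, {39}, {37, 38}, {37, 39}, {37, 40}, {38, 39}, {38, 41}, {37, 38, 39}, {37, 38, 40}, {37, 38, 41}, {37, 39, 40}, {38, 39, 41}, {37, 38, 39, 40}, {37, 38, 39, 41}, {37, 38, 40, 41}, {37, 38, 39, 40, 41}}.
int(A) = ⋃ {U ∈ τ : U ⊆ A}. Opens contained in A: ∅, {40}, {41}, {38, 41}, {40, 41}, {38, 40, 41}.
Taking the union of these: int(A) = {38, 40, 41}.
cl(A) = ⋂ {C closed : A ⊆ C}. Closed sets containing A: {37, 38, 40, 41}, {37, 38, 39, 40, 41}.
Intersecting these: cl(A) = {37, 38, 40, 41}.
∂A = cl(A) ∖ int(A) = {37, 38, 40, 41} ∖ {38, 40, 41} = {37}.


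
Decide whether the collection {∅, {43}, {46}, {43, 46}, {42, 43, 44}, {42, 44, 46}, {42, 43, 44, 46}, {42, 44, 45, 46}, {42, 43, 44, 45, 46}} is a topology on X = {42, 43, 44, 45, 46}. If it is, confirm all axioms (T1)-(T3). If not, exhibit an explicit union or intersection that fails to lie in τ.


τ is NOT a topology on X.

Axiom (T1): ∅ ∈ τ? Yes; X ∈ τ? Yes.
Axiom (T2/T3): check pairwise unions and intersections of members of τ.
Counterexample for (T3): {42, 43, 44} ∩ {42, 44, 46} = {42, 44} ∉ τ. Therefore τ is NOT a topology.


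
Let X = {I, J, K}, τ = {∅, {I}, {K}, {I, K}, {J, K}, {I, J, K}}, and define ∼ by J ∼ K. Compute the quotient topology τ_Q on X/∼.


X/∼ = {[I], [J=K]}; |τ_Q| = 4.

Equivalence classes: [I], [J=K].
Quotient map π: X → X/∼ sends I ↦ [I], J ↦ [J=K], K ↦ [J=K].
For each subset V ⊆ X/∼, compute π^{-1}(V) ⊆ X and check whether π^{-1}(V) ∈ τ. V is open in τ_Q iff π^{-1}(V) ∈ τ.
  V = {}: π^{-1}(V) = ∅ ∈ τ ✓.
  V = {[I]}: π^{-1}(V) = {I} ∈ τ ✓.
  V = {[J=K]}: π^{-1}(V) = {J, K} ∈ τ ✓.
  V = {[I], [J=K]}: π^{-1}(V) = {I, J, K} ∈ τ ✓.
Open sets in the quotient: τ_Q = {{}, {[I]}, {[J=K]}, {[I], [J=K]}} (4 elements).


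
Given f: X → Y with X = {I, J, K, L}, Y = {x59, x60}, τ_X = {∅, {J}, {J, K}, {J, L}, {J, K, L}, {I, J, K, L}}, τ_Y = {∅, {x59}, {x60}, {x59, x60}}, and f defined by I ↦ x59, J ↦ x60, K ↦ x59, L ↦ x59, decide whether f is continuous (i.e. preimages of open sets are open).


f is NOT continuous.

Compute f^{-1}(U) for each U ∈ τ_Y:
  U = ∅: f^{-1}(U) = ∅ ∈ τ_X ✓.
  U = {x59}: f^{-1}(U) = {I, K, L} ∉ τ_X ✗.
  U = {x60}: f^{-1}(U) = {J} ∈ τ_X ✓.
  U = {x59, x60}: f^{-1}(U) = {I, J, K, L} ∈ τ_X ✓.
Found U = {x59} with f^{-1}(U) = {I, K, L} not in τ_X. Therefore f is NOT continuous.


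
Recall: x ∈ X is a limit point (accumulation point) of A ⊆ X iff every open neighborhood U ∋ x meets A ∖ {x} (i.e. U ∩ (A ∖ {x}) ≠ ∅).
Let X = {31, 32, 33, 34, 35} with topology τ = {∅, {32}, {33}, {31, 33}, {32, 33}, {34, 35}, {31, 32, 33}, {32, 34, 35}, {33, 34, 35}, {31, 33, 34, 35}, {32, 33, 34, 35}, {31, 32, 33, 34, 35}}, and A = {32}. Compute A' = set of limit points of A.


A' = ∅

For each x ∈ X, list the open sets U ∈ τ with x ∈ U, then check whether U ∩ (A ∖ {x}) ≠ ∅ for every such U.
  x = 31: open {31, 33} ∋ x has {31, 33} ∩ (A ∖ {31}) = ∅, so x is NOT a limit point.
  x = 32: open {32} ∋ x has {32} ∩ (A ∖ {32}) = ∅, so x is NOT a limit point.
  x = 33: open {33} ∋ x has {33} ∩ (A ∖ {33}) = ∅, so x is NOT a limit point.
  x = 34: open {34, 35} ∋ x has {34, 35} ∩ (A ∖ {34}) = ∅, so x is NOT a limit point.
  x = 35: open {34, 35} ∋ x has {34, 35} ∩ (A ∖ {35}) = ∅, so x is NOT a limit point.
Collecting: A' = ∅.


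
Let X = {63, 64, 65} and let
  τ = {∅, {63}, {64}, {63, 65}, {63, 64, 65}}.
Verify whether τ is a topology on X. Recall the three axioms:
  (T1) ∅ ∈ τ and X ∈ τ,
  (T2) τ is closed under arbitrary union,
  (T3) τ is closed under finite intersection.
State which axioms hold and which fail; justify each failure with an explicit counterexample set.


τ is NOT a topology on X.

Axiom (T1): ∅ ∈ τ? Yes; X ∈ τ? Yes.
Axiom (T2/T3): check pairwise unions and intersections of members of τ.
Counterexample for (T2): {63} ∪ {64} = {63, 64} ∉ τ. Therefore τ is NOT a topology.


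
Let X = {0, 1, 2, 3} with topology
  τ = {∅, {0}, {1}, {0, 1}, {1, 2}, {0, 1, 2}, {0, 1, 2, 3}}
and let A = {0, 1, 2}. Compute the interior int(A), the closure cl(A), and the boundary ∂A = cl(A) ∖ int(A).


int(A) = {0, 1, 2}, cl(A) = {0, 1, 2, 3}, ∂A = {3}.

Closed sets in (X, τ) are complements of opens:
  closed(X, τ) = {∅, {3}, {0, 3}, {2, 3}, {0, 2, 3}, {1, 2, 3}, {0, 1, 2, 3}}.
int(A) = ⋃ {U ∈ τ : U ⊆ A}. Opens contained in A: ∅, {0}, {1}, {0, 1}, {1, 2}, {0, 1, 2}.
Taking the union of these: int(A) = {0, 1, 2}.
cl(A) = ⋂ {C closed : A ⊆ C}. Closed sets containing A: {0, 1, 2, 3}.
Intersecting these: cl(A) = {0, 1, 2, 3}.
∂A = cl(A) ∖ int(A) = {0, 1, 2, 3} ∖ {0, 1, 2} = {3}.


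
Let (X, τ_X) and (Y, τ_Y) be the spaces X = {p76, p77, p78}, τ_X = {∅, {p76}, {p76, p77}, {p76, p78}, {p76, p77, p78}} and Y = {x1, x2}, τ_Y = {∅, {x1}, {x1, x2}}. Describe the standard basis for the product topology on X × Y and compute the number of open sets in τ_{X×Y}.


Basis B = {∅ × ∅, {p76} × {x1}, {p76} × {x1, x2}, {p76, p77} × {x1}, {p76, p78} × {x1}, {p76, p77, p78} × {x1}, {p76, p77} × {x1, x2}, {p76, p78} × {x1, x2}, {p76, p77, p78} × {x1, x2}}; |τ_{X×Y}| = 14.

Enumerate products U × V with U ∈ τ_X, V ∈ τ_Y (deduplicated):
  ∅ × ∅ = {} (∅)
  {p76} × {x1} = {(p76,x1)}
  {p76} × {x1, x2} = {(p76,x1), (p76,x2)}
  {p76, p77} × {x1} = {(p76,x1), (p77,x1)}
  {p76, p78} × {x1} = {(p76,x1), (p78,x1)}
  {p76, p77, p78} × {x1} = {(p76,x1), (p77,x1), (p78,x1)}
  {p76, p77} × {x1, x2} = {(p76,x1), (p76,x2), (p77,x1), (p77,x2)}
  {p76, p78} × {x1, x2} = {(p76,x1), (p76,x2), (p78,x1), (p78,x2)}
  {p76, p77, p78} × {x1, x2} = {(p76,x1), (p76,x2), (p77,x1), (p77,x2), (p78,x1), (p78,x2)}
These 9 distinct sets form the basis B.
Close under arbitrary unions to get τ_{X×Y}; counting gives |τ_{X×Y}| = 14.


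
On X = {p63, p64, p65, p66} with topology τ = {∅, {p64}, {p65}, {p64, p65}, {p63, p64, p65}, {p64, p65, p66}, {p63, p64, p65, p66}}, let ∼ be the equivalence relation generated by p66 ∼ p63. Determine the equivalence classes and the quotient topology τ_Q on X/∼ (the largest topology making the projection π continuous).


X/∼ = {[p63=p66], [p64], [p65]}; |τ_Q| = 5.

Equivalence classes: [p63=p66], [p64], [p65].
Quotient map π: X → X/∼ sends p63 ↦ [p63=p66], p64 ↦ [p64], p65 ↦ [p65], p66 ↦ [p63=p66].
For each subset V ⊆ X/∼, compute π^{-1}(V) ⊆ X and check whether π^{-1}(V) ∈ τ. V is open in τ_Q iff π^{-1}(V) ∈ τ.
  V = {}: π^{-1}(V) = ∅ ∈ τ ✓.
  V = {[p63=p66]}: π^{-1}(V) = {p63, p66} ∉ τ ✗.
  V = {[p64]}: π^{-1}(V) = {p64} ∈ τ ✓.
  V = {[p63=p66], [p64]}: π^{-1}(V) = {p63, p64, p66} ∉ τ ✗.
  V = {[p65]}: π^{-1}(V) = {p65} ∈ τ ✓.
  V = {[p63=p66], [p65]}: π^{-1}(V) = {p63, p65, p66} ∉ τ ✗.
  V = {[p64], [p65]}: π^{-1}(V) = {p64, p65} ∈ τ ✓.
  V = {[p63=p66], [p64], [p65]}: π^{-1}(V) = {p63, p64, p65, p66} ∈ τ ✓.
Open sets in the quotient: τ_Q = {{}, {[p64]}, {[p65]}, {[p64], [p65]}, {[p63=p66], [p64], [p65]}} (5 elements).


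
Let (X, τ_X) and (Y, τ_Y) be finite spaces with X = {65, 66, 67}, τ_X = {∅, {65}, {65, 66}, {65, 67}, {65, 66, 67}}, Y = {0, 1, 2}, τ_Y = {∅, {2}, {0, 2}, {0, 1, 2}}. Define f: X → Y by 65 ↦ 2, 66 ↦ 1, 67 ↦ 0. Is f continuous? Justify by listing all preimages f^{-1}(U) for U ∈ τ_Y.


f IS continuous.

Compute f^{-1}(U) for each U ∈ τ_Y:
  U = ∅: f^{-1}(U) = ∅ ∈ τ_X ✓.
  U = {2}: f^{-1}(U) = {65} ∈ τ_X ✓.
  U = {0, 2}: f^{-1}(U) = {65, 67} ∈ τ_X ✓.
  U = {0, 1, 2}: f^{-1}(U) = {65, 66, 67} ∈ τ_X ✓.
Every preimage lies in τ_X, so f IS continuous.


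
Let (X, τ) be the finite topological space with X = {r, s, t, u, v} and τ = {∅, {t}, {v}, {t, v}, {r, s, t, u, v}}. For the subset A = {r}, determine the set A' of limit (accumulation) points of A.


A' = {s, u}

For each x ∈ X, list the open sets U ∈ τ with x ∈ U, then check whether U ∩ (A ∖ {x}) ≠ ∅ for every such U.
  x = r: open {r, s, t, u, v} ∋ x has {r, s, t, u, v} ∩ (A ∖ {r}) = ∅, so x is NOT a limit point.
  x = s: opens ∋ x are {r, s, t, u, v}; each meets A ∖ {s}, so x IS a limit point.
  x = t: open {t} ∋ x has {t} ∩ (A ∖ {t}) = ∅, so x is NOT a limit point.
  x = u: opens ∋ x are {r, s, t, u, v}; each meets A ∖ {u}, so x IS a limit point.
  x = v: open {v} ∋ x has {v} ∩ (A ∖ {v}) = ∅, so x is NOT a limit point.
Collecting: A' = {s, u}.


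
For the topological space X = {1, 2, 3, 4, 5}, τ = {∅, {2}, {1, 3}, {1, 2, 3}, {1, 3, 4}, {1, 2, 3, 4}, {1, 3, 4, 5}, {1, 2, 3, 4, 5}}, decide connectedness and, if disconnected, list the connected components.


(X, τ) is disconnected; components = [{2}, {1, 3, 4, 5}].

Find clopen sets (U ∈ τ with X ∖ U ∈ τ):
  U = ∅, X ∖ U = {1, 2, 3, 4, 5} — both open, so U is clopen.
  U = {2}, X ∖ U = {1, 3, 4, 5} — both open, so U is clopen.
  U = {1, 3, 4, 5}, X ∖ U = {2} — both open, so U is clopen.
  U = {1, 2, 3, 4, 5}, X ∖ U = ∅ — both open, so U is clopen.
Nontrivial clopen(s) exist: e.g. {2}. So (X, τ) is disconnected.
Compute connected components by grouping points that agree on all clopens:
  component: {2}
  component: {1, 3, 4, 5}


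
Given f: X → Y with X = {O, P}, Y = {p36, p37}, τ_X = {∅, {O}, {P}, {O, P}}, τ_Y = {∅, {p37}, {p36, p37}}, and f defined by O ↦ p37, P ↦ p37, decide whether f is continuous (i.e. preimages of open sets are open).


f IS continuous.

Compute f^{-1}(U) for each U ∈ τ_Y:
  U = ∅: f^{-1}(U) = ∅ ∈ τ_X ✓.
  U = {p37}: f^{-1}(U) = {O, P} ∈ τ_X ✓.
  U = {p36, p37}: f^{-1}(U) = {O, P} ∈ τ_X ✓.
Every preimage lies in τ_X, so f IS continuous.


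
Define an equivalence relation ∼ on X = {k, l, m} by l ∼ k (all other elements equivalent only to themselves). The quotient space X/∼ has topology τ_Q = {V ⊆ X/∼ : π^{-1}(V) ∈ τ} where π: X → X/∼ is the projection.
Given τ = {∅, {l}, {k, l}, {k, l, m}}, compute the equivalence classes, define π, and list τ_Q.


X/∼ = {[k=l], [m]}; |τ_Q| = 3.

Equivalence classes: [k=l], [m].
Quotient map π: X → X/∼ sends k ↦ [k=l], l ↦ [k=l], m ↦ [m].
For each subset V ⊆ X/∼, compute π^{-1}(V) ⊆ X and check whether π^{-1}(V) ∈ τ. V is open in τ_Q iff π^{-1}(V) ∈ τ.
  V = {}: π^{-1}(V) = ∅ ∈ τ ✓.
  V = {[k=l]}: π^{-1}(V) = {k, l} ∈ τ ✓.
  V = {[m]}: π^{-1}(V) = {m} ∉ τ ✗.
  V = {[k=l], [m]}: π^{-1}(V) = {k, l, m} ∈ τ ✓.
Open sets in the quotient: τ_Q = {{}, {[k=l]}, {[k=l], [m]}} (3 elements).


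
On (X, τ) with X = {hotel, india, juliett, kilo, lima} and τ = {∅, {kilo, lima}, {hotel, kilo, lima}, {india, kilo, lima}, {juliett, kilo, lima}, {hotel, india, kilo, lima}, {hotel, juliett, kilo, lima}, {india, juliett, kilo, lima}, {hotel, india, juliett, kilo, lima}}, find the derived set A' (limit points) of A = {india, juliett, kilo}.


A' = {hotel, india, juliett, lima}

For each x ∈ X, list the open sets U ∈ τ with x ∈ U, then check whether U ∩ (A ∖ {x}) ≠ ∅ for every such U.
  x = hotel: opens ∋ x are {hotel, kilo, lima}, {hotel, india, kilo, lima}, {hotel, juliett, kilo, lima}, {hotel, india, juliett, kilo, lima}; each meets A ∖ {hotel}, so x IS a limit point.
  x = india: opens ∋ x are {india, kilo, lima}, {hotel, india, kilo, lima}, {india, juliett, kilo, lima}, {hotel, india, juliett, kilo, lima}; each meets A ∖ {india}, so x IS a limit point.
  x = juliett: opens ∋ x are {juliett, kilo, lima}, {hotel, juliett, kilo, lima}, {india, juliett, kilo, lima}, {hotel, india, juliett, kilo, lima}; each meets A ∖ {juliett}, so x IS a limit point.
  x = kilo: open {kilo, lima} ∋ x has {kilo, lima} ∩ (A ∖ {kilo}) = ∅, so x is NOT a limit point.
  x = lima: opens ∋ x are {kilo, lima}, {hotel, kilo, lima}, {india, kilo, lima}, {juliett, kilo, lima}, {hotel, india, kilo, lima}, {hotel, juliett, kilo, lima}, {india, juliett, kilo, lima}, {hotel, india, juliett, kilo, lima}; each meets A ∖ {lima}, so x IS a limit point.
Collecting: A' = {hotel, india, juliett, lima}.


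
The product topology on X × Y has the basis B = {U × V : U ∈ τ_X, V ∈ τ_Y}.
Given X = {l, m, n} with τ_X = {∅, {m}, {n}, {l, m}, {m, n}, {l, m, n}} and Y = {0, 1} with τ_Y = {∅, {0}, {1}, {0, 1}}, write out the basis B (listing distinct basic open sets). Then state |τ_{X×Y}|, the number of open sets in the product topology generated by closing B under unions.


Basis B = {∅ × ∅, {m} × {0}, {m} × {1}, {n} × {0}, {n} × {1}, {l, m} × {0}, {l, m} × {1}, {m} × {0, 1}, {m, n} × {0}, {m, n} × {1}, {n} × {0, 1}, {l, m, n} × {0}, {l, m, n} × {1}, {l, m} × {0, 1}, {m, n} × {0, 1}, {l, m, n} × {0, 1}}; |τ_{X×Y}| = 36.

Enumerate products U × V with U ∈ τ_X, V ∈ τ_Y (deduplicated):
  ∅ × ∅ = {} (∅)
  {m} × {0} = {(m,0)}
  {m} × {1} = {(m,1)}
  {n} × {0} = {(n,0)}
  {n} × {1} = {(n,1)}
  {l, m} × {0} = {(l,0), (m,0)}
  {l, m} × {1} = {(l,1), (m,1)}
  {m} × {0, 1} = {(m,0), (m,1)}
  {m, n} × {0} = {(m,0), (n,0)}
  {m, n} × {1} = {(m,1), (n,1)}
  {n} × {0, 1} = {(n,0), (n,1)}
  {l, m, n} × {0} = {(l,0), (m,0), (n,0)}
  {l, m, n} × {1} = {(l,1), (m,1), (n,1)}
  {l, m} × {0, 1} = {(l,0), (l,1), (m,0), (m,1)}
  {m, n} × {0, 1} = {(m,0), (m,1), (n,0), (n,1)}
  {l, m, n} × {0, 1} = {(l,0), (l,1), (m,0), (m,1), (n,0), (n,1)}
These 16 distinct sets form the basis B.
Close under arbitrary unions to get τ_{X×Y}; counting gives |τ_{X×Y}| = 36.


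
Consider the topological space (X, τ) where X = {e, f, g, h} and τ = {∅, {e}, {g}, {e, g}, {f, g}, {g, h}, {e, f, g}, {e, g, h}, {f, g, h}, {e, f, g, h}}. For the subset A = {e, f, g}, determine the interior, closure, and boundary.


int(A) = {e, f, g}, cl(A) = {e, f, g, h}, ∂A = {h}.

Closed sets in (X, τ) are complements of opens:
  closed(X, τ) = {∅, {e}, {f}, {h}, {e, f}, {e, h}, {f, h}, {e, f, h}, {f, g, h}, {e, f, g, h}}.
int(A) = ⋃ {U ∈ τ : U ⊆ A}. Opens contained in A: ∅, {e}, {g}, {e, g}, {f, g}, {e, f, g}.
Taking the union of these: int(A) = {e, f, g}.
cl(A) = ⋂ {C closed : A ⊆ C}. Closed sets containing A: {e, f, g, h}.
Intersecting these: cl(A) = {e, f, g, h}.
∂A = cl(A) ∖ int(A) = {e, f, g, h} ∖ {e, f, g} = {h}.


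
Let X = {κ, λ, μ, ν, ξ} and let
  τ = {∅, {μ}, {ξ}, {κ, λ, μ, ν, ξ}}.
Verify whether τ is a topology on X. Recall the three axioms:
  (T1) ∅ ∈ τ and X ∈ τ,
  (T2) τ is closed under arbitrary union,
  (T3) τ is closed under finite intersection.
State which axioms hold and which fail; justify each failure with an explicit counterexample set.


τ is NOT a topology on X.

Axiom (T1): ∅ ∈ τ? Yes; X ∈ τ? Yes.
Axiom (T2/T3): check pairwise unions and intersections of members of τ.
Counterexample for (T2): {μ} ∪ {ξ} = {μ, ξ} ∉ τ. Therefore τ is NOT a topology.


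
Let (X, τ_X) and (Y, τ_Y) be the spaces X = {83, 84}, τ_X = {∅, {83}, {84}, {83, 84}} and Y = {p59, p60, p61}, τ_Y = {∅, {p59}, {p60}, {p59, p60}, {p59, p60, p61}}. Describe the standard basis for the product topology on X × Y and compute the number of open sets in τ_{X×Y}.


Basis B = {∅ × ∅, {83} × {p59}, {83} × {p60}, {84} × {p59}, {84} × {p60}, {83} × {p59, p60}, {83, 84} × {p59}, {83, 84} × {p60}, {84} × {p59, p60}, {83} × {p59, p60, p61}, {84} × {p59, p60, p61}, {83, 84} × {p59, p60}, {83, 84} × {p59, p60, p61}}; |τ_{X×Y}| = 25.

Enumerate products U × V with U ∈ τ_X, V ∈ τ_Y (deduplicated):
  ∅ × ∅ = {} (∅)
  {83} × {p59} = {(83,p59)}
  {83} × {p60} = {(83,p60)}
  {84} × {p59} = {(84,p59)}
  {84} × {p60} = {(84,p60)}
  {83} × {p59, p60} = {(83,p59), (83,p60)}
  {83, 84} × {p59} = {(83,p59), (84,p59)}
  {83, 84} × {p60} = {(83,p60), (84,p60)}
  {84} × {p59, p60} = {(84,p59), (84,p60)}
  {83} × {p59, p60, p61} = {(83,p59), (83,p60), (83,p61)}
  {84} × {p59, p60, p61} = {(84,p59), (84,p60), (84,p61)}
  {83, 84} × {p59, p60} = {(83,p59), (83,p60), (84,p59), (84,p60)}
  {83, 84} × {p59, p60, p61} = {(83,p59), (83,p60), (83,p61), (84,p59), (84,p60), (84,p61)}
These 13 distinct sets form the basis B.
Close under arbitrary unions to get τ_{X×Y}; counting gives |τ_{X×Y}| = 25.


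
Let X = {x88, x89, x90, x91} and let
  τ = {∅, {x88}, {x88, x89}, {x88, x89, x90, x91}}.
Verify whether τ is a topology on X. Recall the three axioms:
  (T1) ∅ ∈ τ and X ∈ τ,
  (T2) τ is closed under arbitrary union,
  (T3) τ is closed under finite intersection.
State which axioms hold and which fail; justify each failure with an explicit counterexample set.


τ IS a topology on X.

Axiom (T1): ∅ ∈ τ? Yes; X ∈ τ? Yes.
Axiom (T2/T3): check pairwise unions and intersections of members of τ.
All pairwise intersections and unions checked — each lies in τ. Therefore τ satisfies (T1), (T2), (T3): it IS a topology on X.


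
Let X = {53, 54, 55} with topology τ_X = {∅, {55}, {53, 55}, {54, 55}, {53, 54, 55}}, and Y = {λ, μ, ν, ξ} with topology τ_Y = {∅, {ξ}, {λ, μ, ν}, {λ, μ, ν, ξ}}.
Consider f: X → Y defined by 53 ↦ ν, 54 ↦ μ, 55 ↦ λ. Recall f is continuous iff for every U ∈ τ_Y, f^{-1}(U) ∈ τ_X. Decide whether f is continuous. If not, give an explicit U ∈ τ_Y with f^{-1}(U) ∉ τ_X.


f IS continuous.

Compute f^{-1}(U) for each U ∈ τ_Y:
  U = ∅: f^{-1}(U) = ∅ ∈ τ_X ✓.
  U = {ξ}: f^{-1}(U) = ∅ ∈ τ_X ✓.
  U = {λ, μ, ν}: f^{-1}(U) = {53, 54, 55} ∈ τ_X ✓.
  U = {λ, μ, ν, ξ}: f^{-1}(U) = {53, 54, 55} ∈ τ_X ✓.
Every preimage lies in τ_X, so f IS continuous.


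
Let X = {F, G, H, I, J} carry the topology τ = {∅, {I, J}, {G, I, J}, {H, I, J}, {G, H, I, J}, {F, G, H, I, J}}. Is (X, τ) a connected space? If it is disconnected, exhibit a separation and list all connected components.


(X, τ) is connected.

Find clopen sets (U ∈ τ with X ∖ U ∈ τ):
  U = ∅, X ∖ U = {F, G, H, I, J} — both open, so U is clopen.
  U = {F, G, H, I, J}, X ∖ U = ∅ — both open, so U is clopen.
Only trivial clopens (∅ and X) exist, so (X, τ) is connected.
Compute connected components by grouping points that agree on all clopens:
  component: {F, G, H, I, J}


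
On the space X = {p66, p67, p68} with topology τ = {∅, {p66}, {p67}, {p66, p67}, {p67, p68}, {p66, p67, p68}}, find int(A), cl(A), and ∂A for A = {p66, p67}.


int(A) = {p66, p67}, cl(A) = {p66, p67, p68}, ∂A = {p68}.

Closed sets in (X, τ) are complements of opens:
  closed(X, τ) = {∅, {p66}, {p68}, {p66, p68}, {p67, p68}, {p66, p67, p68}}.
int(A) = ⋃ {U ∈ τ : U ⊆ A}. Opens contained in A: ∅, {p66}, {p67}, {p66, p67}.
Taking the union of these: int(A) = {p66, p67}.
cl(A) = ⋂ {C closed : A ⊆ C}. Closed sets containing A: {p66, p67, p68}.
Intersecting these: cl(A) = {p66, p67, p68}.
∂A = cl(A) ∖ int(A) = {p66, p67, p68} ∖ {p66, p67} = {p68}.


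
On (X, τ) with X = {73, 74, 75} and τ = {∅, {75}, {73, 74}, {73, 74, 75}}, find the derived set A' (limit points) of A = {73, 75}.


A' = {74}

For each x ∈ X, list the open sets U ∈ τ with x ∈ U, then check whether U ∩ (A ∖ {x}) ≠ ∅ for every such U.
  x = 73: open {73, 74} ∋ x has {73, 74} ∩ (A ∖ {73}) = ∅, so x is NOT a limit point.
  x = 74: opens ∋ x are {73, 74}, {73, 74, 75}; each meets A ∖ {74}, so x IS a limit point.
  x = 75: open {75} ∋ x has {75} ∩ (A ∖ {75}) = ∅, so x is NOT a limit point.
Collecting: A' = {74}.


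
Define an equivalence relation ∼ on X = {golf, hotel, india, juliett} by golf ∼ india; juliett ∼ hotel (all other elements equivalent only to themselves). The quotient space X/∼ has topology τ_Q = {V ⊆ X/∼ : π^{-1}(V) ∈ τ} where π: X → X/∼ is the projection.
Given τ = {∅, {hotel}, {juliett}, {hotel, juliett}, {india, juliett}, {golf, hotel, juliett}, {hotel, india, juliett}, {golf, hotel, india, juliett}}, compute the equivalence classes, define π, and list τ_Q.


X/∼ = {[golf=india], [hotel=juliett]}; |τ_Q| = 3.

Equivalence classes: [golf=india], [hotel=juliett].
Quotient map π: X → X/∼ sends golf ↦ [golf=india], hotel ↦ [hotel=juliett], india ↦ [golf=india], juliett ↦ [hotel=juliett].
For each subset V ⊆ X/∼, compute π^{-1}(V) ⊆ X and check whether π^{-1}(V) ∈ τ. V is open in τ_Q iff π^{-1}(V) ∈ τ.
  V = {}: π^{-1}(V) = ∅ ∈ τ ✓.
  V = {[golf=india]}: π^{-1}(V) = {golf, india} ∉ τ ✗.
  V = {[hotel=juliett]}: π^{-1}(V) = {hotel, juliett} ∈ τ ✓.
  V = {[golf=india], [hotel=juliett]}: π^{-1}(V) = {golf, hotel, india, juliett} ∈ τ ✓.
Open sets in the quotient: τ_Q = {{}, {[hotel=juliett]}, {[golf=india], [hotel=juliett]}} (3 elements).


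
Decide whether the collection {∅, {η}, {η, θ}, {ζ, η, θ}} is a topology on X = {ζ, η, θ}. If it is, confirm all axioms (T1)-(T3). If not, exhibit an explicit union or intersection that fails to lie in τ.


τ IS a topology on X.

Axiom (T1): ∅ ∈ τ? Yes; X ∈ τ? Yes.
Axiom (T2/T3): check pairwise unions and intersections of members of τ.
All pairwise intersections and unions checked — each lies in τ. Therefore τ satisfies (T1), (T2), (T3): it IS a topology on X.
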